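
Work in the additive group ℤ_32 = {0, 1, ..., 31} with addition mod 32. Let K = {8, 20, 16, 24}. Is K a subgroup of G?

The identity 0 ∉ K, so K is not a subgroup.

No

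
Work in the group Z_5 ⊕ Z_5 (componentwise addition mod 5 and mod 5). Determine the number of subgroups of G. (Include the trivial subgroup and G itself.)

|G| = 25, so by Lagrange every subgroup order divides 25. Divisors: 1, 5, 25.
Subgroups by order — order 1: 1; order 5: 6; order 25: 1.
Total: 1 + 6 + 1 = 8.

8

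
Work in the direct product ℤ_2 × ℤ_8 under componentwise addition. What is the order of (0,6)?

4

The order of (0,6) in Z_2 × Z_8 is lcm(ord(0) in Z_2, ord(6) in Z_8).
ord(0) = 1 and ord(6) = 4, so |⟨(0,6)⟩| = lcm(1, 4) = 4.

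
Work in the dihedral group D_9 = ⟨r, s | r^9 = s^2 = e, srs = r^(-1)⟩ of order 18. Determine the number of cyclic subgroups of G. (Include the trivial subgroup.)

12

Group the elements of G by the cyclic subgroup they generate; each cyclic subgroup of order d accounts for φ(d) elements.
Cyclic subgroups by order — order 1: 1; order 2: 9; order 3: 1; order 9: 1.
Total: 12.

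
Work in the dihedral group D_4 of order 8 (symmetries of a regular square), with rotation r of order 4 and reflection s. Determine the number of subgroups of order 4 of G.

|G| = 8 and 4 | 8, so subgroups of order 4 are possible by Lagrange.
The subgroups of order 4 are: {e, r, r^2, r^3}; {e, r^2, s, r^2s}; {e, r^2, rs, r^3s}.
So G has 3 subgroups of order 4.

3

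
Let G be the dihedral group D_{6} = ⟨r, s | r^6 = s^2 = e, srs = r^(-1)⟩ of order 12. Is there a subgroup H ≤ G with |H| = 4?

4 | 12. A subgroup of order 4 is {e, r^3, r^2s, r^5s}.

Yes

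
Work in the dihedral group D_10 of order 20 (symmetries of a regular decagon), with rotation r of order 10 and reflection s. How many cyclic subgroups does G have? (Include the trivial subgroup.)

14

Each element a generates a cyclic subgroup ⟨a⟩; distinct elements may generate the same one (a cyclic group of order d has φ(d) generators).
Cyclic subgroups by order — order 1: 1; order 2: 11; order 5: 1; order 10: 1.
Total: 14.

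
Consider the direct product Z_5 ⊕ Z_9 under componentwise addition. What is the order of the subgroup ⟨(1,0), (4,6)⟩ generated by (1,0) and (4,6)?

15

|⟨(1,0)⟩| = 5 and |⟨(4,6)⟩| = 15, so |H| is a multiple of lcm(5, 15) = 15 and divides |G| = 45.
Closing under the operation: H = {(0,0), (0,3), (0,6), (1,0), (1,3), (1,6), (2,0), (2,3), (2,6), (3,0), (3,3), (3,6), (4,0), (4,3), (4,6)}, so |H| = 15.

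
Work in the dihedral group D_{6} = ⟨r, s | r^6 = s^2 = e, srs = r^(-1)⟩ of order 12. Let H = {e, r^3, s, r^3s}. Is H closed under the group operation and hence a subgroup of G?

|H| = 4 divides |G| = 12, consistent with Lagrange.
H contains the identity, every element's inverse is in H, and H is closed under ·: it is a subgroup.

Yes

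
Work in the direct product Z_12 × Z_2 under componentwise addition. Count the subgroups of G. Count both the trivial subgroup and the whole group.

16

|G| = 24, so by Lagrange every subgroup order divides 24. Divisors: 1, 2, 3, 4, 6, 8, 12, 24.
Subgroups by order — order 1: 1; order 2: 3; order 3: 1; order 4: 3; order 6: 3; order 8: 1; order 12: 3; order 24: 1.
Total: 1 + 3 + 1 + 3 + 3 + 1 + 3 + 1 = 16.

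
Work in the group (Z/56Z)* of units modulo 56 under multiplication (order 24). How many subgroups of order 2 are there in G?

7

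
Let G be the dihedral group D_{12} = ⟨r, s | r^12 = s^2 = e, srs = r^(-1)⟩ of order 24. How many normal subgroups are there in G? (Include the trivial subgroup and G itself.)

G has 34 subgroups. Checking conjugation-invariance by order — order 1: 1/1 normal; order 2: 1/13 normal; order 3: 1/1 normal; order 4: 1/7 normal; order 6: 1/5 normal; order 8: 0/3 normal; order 12: 3/3 normal; order 24: 1/1 normal.
Total normal subgroups: 9.

9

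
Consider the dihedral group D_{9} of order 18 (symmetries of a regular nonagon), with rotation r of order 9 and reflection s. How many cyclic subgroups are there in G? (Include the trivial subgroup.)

12

Each element a generates a cyclic subgroup ⟨a⟩; distinct elements may generate the same one (a cyclic group of order d has φ(d) generators).
Cyclic subgroups by order — order 1: 1; order 2: 9; order 3: 1; order 9: 1.
Total: 12.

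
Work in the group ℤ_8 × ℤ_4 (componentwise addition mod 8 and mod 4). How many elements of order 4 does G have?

12

An element (a,b) has order lcm(ord(a), ord(b)); count pairs with lcm equal to 4.
Enumerating gives 12 such elements.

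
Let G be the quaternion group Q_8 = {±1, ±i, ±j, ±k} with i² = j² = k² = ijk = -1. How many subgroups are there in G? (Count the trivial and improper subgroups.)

6

|G| = 8, so by Lagrange every subgroup order divides 8. Divisors: 1, 2, 4, 8.
Subgroups by order — order 1: 1; order 2: 1; order 4: 3; order 8: 1.
Total: 1 + 1 + 3 + 1 = 6.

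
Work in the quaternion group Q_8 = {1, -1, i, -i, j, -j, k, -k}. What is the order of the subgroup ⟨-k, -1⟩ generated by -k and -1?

4

|⟨-k⟩| = 4 and |⟨-1⟩| = 2, so |H| is a multiple of lcm(4, 2) = 4 and divides |G| = 8.
Closing under the operation: H = {1, -1, k, -k}, so |H| = 4.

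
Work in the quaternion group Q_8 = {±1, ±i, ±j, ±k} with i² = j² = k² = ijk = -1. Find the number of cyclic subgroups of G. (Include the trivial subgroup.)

Group the elements of G by the cyclic subgroup they generate; each cyclic subgroup of order d accounts for φ(d) elements.
Cyclic subgroups by order — order 1: 1; order 2: 1; order 4: 3.
Total: 5.

5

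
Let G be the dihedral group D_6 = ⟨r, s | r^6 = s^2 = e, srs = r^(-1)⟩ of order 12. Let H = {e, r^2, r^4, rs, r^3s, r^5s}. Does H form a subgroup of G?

|H| = 6 divides |G| = 12, consistent with Lagrange.
H contains the identity, every element's inverse is in H, and H is closed under ·: it is a subgroup.

Yes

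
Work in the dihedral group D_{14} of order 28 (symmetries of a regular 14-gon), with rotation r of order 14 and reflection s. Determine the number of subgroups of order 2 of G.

|G| = 28 and 2 | 28, so subgroups of order 2 are possible by Lagrange.
The subgroups of order 2 are: {e, r^10s}; {e, r^11s}; {e, r^12s}; {e, r^13s}; … (15 in all).
So G has 15 subgroups of order 2.

15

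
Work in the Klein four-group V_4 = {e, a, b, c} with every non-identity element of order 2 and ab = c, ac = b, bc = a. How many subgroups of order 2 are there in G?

3

|G| = 4 and 2 | 4, so subgroups of order 2 are possible by Lagrange.
The subgroups of order 2 are: {e, a}; {e, b}; {e, c}.
So G has 3 subgroups of order 2.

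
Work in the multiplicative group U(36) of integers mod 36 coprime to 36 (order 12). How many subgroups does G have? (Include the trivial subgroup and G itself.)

10

|G| = 12, so by Lagrange every subgroup order divides 12. Divisors: 1, 2, 3, 4, 6, 12.
Subgroups by order — order 1: 1; order 2: 3; order 3: 1; order 4: 1; order 6: 3; order 12: 1.
Total: 1 + 3 + 1 + 1 + 3 + 1 = 10.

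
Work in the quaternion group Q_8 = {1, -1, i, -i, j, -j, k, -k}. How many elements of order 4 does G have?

6

The elements of order 4 are: i, -i, j, -j, k, -k.
That's 6.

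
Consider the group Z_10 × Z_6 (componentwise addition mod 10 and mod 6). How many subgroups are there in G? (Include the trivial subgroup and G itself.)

20

|G| = 60, so by Lagrange every subgroup order divides 60. Divisors: 1, 2, 3, 4, 5, 6, 10, 12, 15, 20, 30, 60.
Subgroups by order — order 1: 1; order 2: 3; order 3: 1; order 4: 1; order 5: 1; order 6: 3; order 10: 3; order 12: 1; order 15: 1; order 20: 1; order 30: 3; order 60: 1.
Total: 1 + 3 + 1 + 1 + 1 + 3 + 3 + 1 + 1 + 1 + 3 + 1 = 20.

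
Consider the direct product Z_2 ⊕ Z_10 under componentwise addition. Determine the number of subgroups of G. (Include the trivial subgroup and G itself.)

10

|G| = 20, so by Lagrange every subgroup order divides 20. Divisors: 1, 2, 4, 5, 10, 20.
Subgroups by order — order 1: 1; order 2: 3; order 4: 1; order 5: 1; order 10: 3; order 20: 1.
Total: 1 + 3 + 1 + 1 + 3 + 1 = 10.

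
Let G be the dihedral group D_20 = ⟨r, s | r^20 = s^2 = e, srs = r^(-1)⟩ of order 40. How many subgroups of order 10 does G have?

|G| = 40 and 10 | 40, so subgroups of order 10 are possible by Lagrange.
The subgroups of order 10 are: {e, r^2, r^4, r^6, r^8, r^10, r^12, r^14, r^16, r^18}; {e, r^4, r^8, r^12, r^16, r^2s, r^6s, r^10s, r^14s, r^18s}; {e, r^4, r^8, r^12, r^16, r^3s, r^7s, r^11s, r^15s, r^19s}; {e, r^4, r^8, r^12, r^16, s, r^4s, r^8s, r^12s, r^16s}; … (5 in all).
So G has 5 subgroups of order 10.

5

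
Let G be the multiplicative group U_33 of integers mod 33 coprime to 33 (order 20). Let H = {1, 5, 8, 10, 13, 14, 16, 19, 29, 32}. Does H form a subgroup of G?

No

5 ∈ H but its inverse 20 ∉ H, so H is not a subgroup.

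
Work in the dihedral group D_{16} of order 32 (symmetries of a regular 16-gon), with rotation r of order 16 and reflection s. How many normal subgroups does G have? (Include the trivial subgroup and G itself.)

G has 36 subgroups. Checking conjugation-invariance by order — order 1: 1/1 normal; order 2: 1/17 normal; order 4: 1/9 normal; order 8: 1/5 normal; order 16: 3/3 normal; order 32: 1/1 normal.
Total normal subgroups: 8.

8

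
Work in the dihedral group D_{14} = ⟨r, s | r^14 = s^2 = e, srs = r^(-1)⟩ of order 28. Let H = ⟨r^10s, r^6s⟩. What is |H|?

14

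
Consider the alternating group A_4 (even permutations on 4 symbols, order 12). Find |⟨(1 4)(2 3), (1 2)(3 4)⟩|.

|⟨(1 4)(2 3)⟩| = 2 and |⟨(1 2)(3 4)⟩| = 2, so |H| is a multiple of lcm(2, 2) = 2 and divides |G| = 12.
Closing under the operation: H = {e, (1 2)(3 4), (1 3)(2 4), (1 4)(2 3)}, so |H| = 4.

4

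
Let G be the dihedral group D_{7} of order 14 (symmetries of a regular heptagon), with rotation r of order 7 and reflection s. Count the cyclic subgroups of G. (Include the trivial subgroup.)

Group the elements of G by the cyclic subgroup they generate; each cyclic subgroup of order d accounts for φ(d) elements.
Cyclic subgroups by order — order 1: 1; order 2: 7; order 7: 1.
Total: 9.

9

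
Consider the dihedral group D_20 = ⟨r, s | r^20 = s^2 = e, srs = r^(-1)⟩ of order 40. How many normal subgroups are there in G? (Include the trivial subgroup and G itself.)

G has 48 subgroups. Checking conjugation-invariance by order — order 1: 1/1 normal; order 2: 1/21 normal; order 4: 1/11 normal; order 5: 1/1 normal; order 8: 0/5 normal; order 10: 1/5 normal; order 20: 3/3 normal; order 40: 1/1 normal.
Total normal subgroups: 9.

9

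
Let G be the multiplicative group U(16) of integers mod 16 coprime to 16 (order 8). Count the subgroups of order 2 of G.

|G| = 8 and 2 | 8, so subgroups of order 2 are possible by Lagrange.
The subgroups of order 2 are: {1, 15}; {1, 7}; {1, 9}.
So G has 3 subgroups of order 2.

3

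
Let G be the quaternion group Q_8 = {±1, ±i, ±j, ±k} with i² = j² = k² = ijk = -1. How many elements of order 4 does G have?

6

The elements of order 4 are: i, -i, j, -j, k, -k.
That's 6.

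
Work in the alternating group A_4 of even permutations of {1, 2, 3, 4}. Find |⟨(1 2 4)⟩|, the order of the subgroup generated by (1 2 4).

3

Computing powers of (1 2 4): the smallest k with ((1 2 4))^k = e is k = 3.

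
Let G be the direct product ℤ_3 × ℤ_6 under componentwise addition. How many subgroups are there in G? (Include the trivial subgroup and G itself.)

12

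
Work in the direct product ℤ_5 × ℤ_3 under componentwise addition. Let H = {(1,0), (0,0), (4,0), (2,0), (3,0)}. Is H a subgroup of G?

Yes

|H| = 5 divides |G| = 15, consistent with Lagrange.
H contains the identity, every element's inverse is in H, and H is closed under +: it is a subgroup.
In fact H = ⟨(4,0)⟩.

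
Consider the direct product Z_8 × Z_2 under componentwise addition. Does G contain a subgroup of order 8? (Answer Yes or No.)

8 | 16. A subgroup of order 8 is {(0,0), (0,1), (2,0), (2,1), (4,0), (4,1), (6,0), (6,1)}.

Yes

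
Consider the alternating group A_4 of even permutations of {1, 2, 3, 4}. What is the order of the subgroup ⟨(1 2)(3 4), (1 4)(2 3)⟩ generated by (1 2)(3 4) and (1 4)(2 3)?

4

|⟨(1 2)(3 4)⟩| = 2 and |⟨(1 4)(2 3)⟩| = 2, so |H| is a multiple of lcm(2, 2) = 2 and divides |G| = 12.
Closing under the operation: H = {e, (1 2)(3 4), (1 3)(2 4), (1 4)(2 3)}, so |H| = 4.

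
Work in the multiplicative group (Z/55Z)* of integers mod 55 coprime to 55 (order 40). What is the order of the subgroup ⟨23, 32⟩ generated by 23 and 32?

8

|⟨23⟩| = 4 and |⟨32⟩| = 4, so |H| is a multiple of lcm(4, 4) = 4 and divides |G| = 40.
Closing under the operation: H = {1, 12, 21, 23, 32, 34, 43, 54}, so |H| = 8.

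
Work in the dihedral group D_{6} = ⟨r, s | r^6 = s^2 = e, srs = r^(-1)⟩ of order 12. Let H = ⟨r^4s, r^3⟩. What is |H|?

4

|⟨r^4s⟩| = 2 and |⟨r^3⟩| = 2, so |H| is a multiple of lcm(2, 2) = 2 and divides |G| = 12.
Closing under the operation: H = {e, r^3, rs, r^4s}, so |H| = 4.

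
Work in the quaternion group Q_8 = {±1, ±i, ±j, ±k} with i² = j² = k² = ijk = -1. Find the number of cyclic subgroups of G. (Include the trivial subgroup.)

5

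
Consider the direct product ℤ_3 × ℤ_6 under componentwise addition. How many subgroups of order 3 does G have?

4

|G| = 18 and 3 | 18, so subgroups of order 3 are possible by Lagrange.
The subgroups of order 3 are: {(0,0), (0,2), (0,4)}; {(0,0), (1,0), (2,0)}; {(0,0), (1,2), (2,4)}; {(0,0), (1,4), (2,2)}.
So G has 4 subgroups of order 3.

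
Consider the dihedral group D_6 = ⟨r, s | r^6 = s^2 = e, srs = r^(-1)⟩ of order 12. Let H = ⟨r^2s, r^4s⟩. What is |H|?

|⟨r^2s⟩| = 2 and |⟨r^4s⟩| = 2, so |H| is a multiple of lcm(2, 2) = 2 and divides |G| = 12.
Closing under the operation: H = {e, r^2, r^4, s, r^2s, r^4s}, so |H| = 6.

6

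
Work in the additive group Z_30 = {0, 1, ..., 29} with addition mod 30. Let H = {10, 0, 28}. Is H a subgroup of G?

10 ∈ H but its inverse 20 ∉ H, so H is not a subgroup.

No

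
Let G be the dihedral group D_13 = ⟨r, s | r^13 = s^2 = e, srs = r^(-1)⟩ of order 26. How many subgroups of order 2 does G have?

13

|G| = 26 and 2 | 26, so subgroups of order 2 are possible by Lagrange.
The subgroups of order 2 are: {e, r^10s}; {e, r^11s}; {e, r^12s}; {e, r^2s}; … (13 in all).
So G has 13 subgroups of order 2.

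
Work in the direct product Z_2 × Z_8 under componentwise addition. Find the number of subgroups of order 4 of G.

|G| = 16 and 4 | 16, so subgroups of order 4 are possible by Lagrange.
The subgroups of order 4 are: {(0,0), (0,2), (0,4), (0,6)}; {(0,0), (0,4), (1,0), (1,4)}; {(0,0), (0,4), (1,2), (1,6)}.
So G has 3 subgroups of order 4.

3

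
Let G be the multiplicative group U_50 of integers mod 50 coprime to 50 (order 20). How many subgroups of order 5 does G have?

1

|G| = 20 and 5 | 20, so subgroups of order 5 are possible by Lagrange.
The subgroups of order 5 are: {1, 11, 21, 31, 41}.
So G has 1 subgroup of order 5.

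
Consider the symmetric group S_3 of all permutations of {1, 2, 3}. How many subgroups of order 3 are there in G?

|G| = 6 and 3 | 6, so subgroups of order 3 are possible by Lagrange.
The subgroups of order 3 are: {e, (1 2 3), (1 3 2)}.
So G has 1 subgroup of order 3.

1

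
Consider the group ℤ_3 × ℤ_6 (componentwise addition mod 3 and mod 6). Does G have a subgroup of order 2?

2 | 18. A subgroup of order 2 is {(0,0), (0,3)}.

Yes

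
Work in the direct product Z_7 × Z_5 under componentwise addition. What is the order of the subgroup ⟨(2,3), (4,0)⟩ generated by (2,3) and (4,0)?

35

|⟨(2,3)⟩| = 35 and |⟨(4,0)⟩| = 7, so |H| is a multiple of lcm(35, 7) = 35 and divides |G| = 35.
Closing {(2,3), (4,0)} under the group operation gives all of G, so |H| = 35.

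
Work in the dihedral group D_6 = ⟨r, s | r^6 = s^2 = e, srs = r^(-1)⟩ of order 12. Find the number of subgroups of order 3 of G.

|G| = 12 and 3 | 12, so subgroups of order 3 are possible by Lagrange.
The subgroups of order 3 are: {e, r^2, r^4}.
So G has 1 subgroup of order 3.

1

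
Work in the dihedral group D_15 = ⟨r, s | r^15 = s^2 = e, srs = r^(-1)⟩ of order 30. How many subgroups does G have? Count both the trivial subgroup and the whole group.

28

|G| = 30, so by Lagrange every subgroup order divides 30. Divisors: 1, 2, 3, 5, 6, 10, 15, 30.
Subgroups by order — order 1: 1; order 2: 15; order 3: 1; order 5: 1; order 6: 5; order 10: 3; order 15: 1; order 30: 1.
Total: 1 + 15 + 1 + 1 + 5 + 3 + 1 + 1 = 28.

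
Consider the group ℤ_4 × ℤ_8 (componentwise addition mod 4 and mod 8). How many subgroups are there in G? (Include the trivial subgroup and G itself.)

|G| = 32, so by Lagrange every subgroup order divides 32. Divisors: 1, 2, 4, 8, 16, 32.
Subgroups by order — order 1: 1; order 2: 3; order 4: 7; order 8: 7; order 16: 3; order 32: 1.
Total: 1 + 3 + 7 + 7 + 3 + 1 = 22.

22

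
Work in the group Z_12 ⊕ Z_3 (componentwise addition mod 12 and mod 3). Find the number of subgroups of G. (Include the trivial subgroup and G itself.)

|G| = 36, so by Lagrange every subgroup order divides 36. Divisors: 1, 2, 3, 4, 6, 9, 12, 18, 36.
Subgroups by order — order 1: 1; order 2: 1; order 3: 4; order 4: 1; order 6: 4; order 9: 1; order 12: 4; order 18: 1; order 36: 1.
Total: 1 + 1 + 4 + 1 + 4 + 1 + 4 + 1 + 1 = 18.

18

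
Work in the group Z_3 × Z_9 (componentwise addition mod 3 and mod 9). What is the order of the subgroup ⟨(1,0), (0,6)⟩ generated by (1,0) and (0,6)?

|⟨(1,0)⟩| = 3 and |⟨(0,6)⟩| = 3, so |H| is a multiple of lcm(3, 3) = 3 and divides |G| = 27.
Closing under the operation: H = {(0,0), (0,3), (0,6), (1,0), (1,3), (1,6), (2,0), (2,3), (2,6)}, so |H| = 9.

9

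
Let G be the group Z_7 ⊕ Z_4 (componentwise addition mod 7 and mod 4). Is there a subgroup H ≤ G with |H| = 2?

2 | 28. A subgroup of order 2 is {(0,0), (0,2)}.

Yes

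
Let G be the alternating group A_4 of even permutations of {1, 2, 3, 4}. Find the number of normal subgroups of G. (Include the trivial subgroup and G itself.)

3

G has 10 subgroups. Checking conjugation-invariance by order — order 1: 1/1 normal; order 2: 0/3 normal; order 3: 0/4 normal; order 4: 1/1 normal; order 12: 1/1 normal.
Total normal subgroups: 3.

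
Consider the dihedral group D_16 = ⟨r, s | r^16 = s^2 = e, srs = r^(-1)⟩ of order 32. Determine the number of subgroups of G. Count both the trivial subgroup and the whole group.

|G| = 32, so by Lagrange every subgroup order divides 32. Divisors: 1, 2, 4, 8, 16, 32.
Subgroups by order — order 1: 1; order 2: 17; order 4: 9; order 8: 5; order 16: 3; order 32: 1.
Total: 1 + 17 + 9 + 5 + 3 + 1 = 36.

36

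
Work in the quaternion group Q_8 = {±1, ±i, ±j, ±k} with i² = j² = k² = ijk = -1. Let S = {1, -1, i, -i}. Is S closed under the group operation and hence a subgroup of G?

|S| = 4 divides |G| = 8, consistent with Lagrange.
S contains the identity, every element's inverse is in S, and S is closed under ·: it is a subgroup.
In fact S = ⟨-i⟩.

Yes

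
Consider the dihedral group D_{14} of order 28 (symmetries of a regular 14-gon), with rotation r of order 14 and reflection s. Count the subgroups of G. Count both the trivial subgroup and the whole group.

|G| = 28, so by Lagrange every subgroup order divides 28. Divisors: 1, 2, 4, 7, 14, 28.
Subgroups by order — order 1: 1; order 2: 15; order 4: 7; order 7: 1; order 14: 3; order 28: 1.
Total: 1 + 15 + 7 + 1 + 3 + 1 = 28.

28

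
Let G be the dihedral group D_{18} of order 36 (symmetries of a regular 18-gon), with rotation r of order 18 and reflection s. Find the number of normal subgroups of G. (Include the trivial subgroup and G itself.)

9

G has 45 subgroups. Checking conjugation-invariance by order — order 1: 1/1 normal; order 2: 1/19 normal; order 3: 1/1 normal; order 4: 0/9 normal; order 6: 1/7 normal; order 9: 1/1 normal; order 12: 0/3 normal; order 18: 3/3 normal; order 36: 1/1 normal.
Total normal subgroups: 9.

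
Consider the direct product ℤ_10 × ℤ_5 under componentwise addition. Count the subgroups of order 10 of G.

6

|G| = 50 and 10 | 50, so subgroups of order 10 are possible by Lagrange.
The subgroups of order 10 are: {(0,0), (0,1), (0,2), (0,3), (0,4), (5,0), (5,1), (5,2), (5,3), (5,4)}; {(0,0), (1,0), (2,0), (3,0), (4,0), (5,0), (6,0), (7,0), (8,0), (9,0)}; {(0,0), (1,1), (2,2), (3,3), (4,4), (5,0), (6,1), (7,2), (8,3), (9,4)}; {(0,0), (1,2), (2,4), (3,1), (4,3), (5,0), (6,2), (7,4), (8,1), (9,3)}; … (6 in all).
So G has 6 subgroups of order 10.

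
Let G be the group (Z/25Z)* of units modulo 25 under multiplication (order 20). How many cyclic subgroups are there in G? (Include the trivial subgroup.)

Group the elements of G by the cyclic subgroup they generate; each cyclic subgroup of order d accounts for φ(d) elements.
Cyclic subgroups by order — order 1: 1; order 2: 1; order 4: 1; order 5: 1; order 10: 1; order 20: 1.
Total: 6.

6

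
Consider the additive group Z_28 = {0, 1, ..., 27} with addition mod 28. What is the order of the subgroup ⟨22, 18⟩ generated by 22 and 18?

14

|⟨22⟩| = 14 and |⟨18⟩| = 14, so |H| is a multiple of lcm(14, 14) = 14 and divides |G| = 28.
Closing under the operation: H = {0, 2, 4, 6, 8, 10, 12, 14, 16, 18, 20, 22, 24, 26}, so |H| = 14.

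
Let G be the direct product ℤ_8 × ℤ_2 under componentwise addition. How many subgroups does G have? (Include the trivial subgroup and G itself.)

11

|G| = 16, so by Lagrange every subgroup order divides 16. Divisors: 1, 2, 4, 8, 16.
Subgroups by order — order 1: 1; order 2: 3; order 4: 3; order 8: 3; order 16: 1.
Total: 1 + 3 + 3 + 3 + 1 = 11.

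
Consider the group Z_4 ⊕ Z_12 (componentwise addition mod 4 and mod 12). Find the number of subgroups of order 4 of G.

|G| = 48 and 4 | 48, so subgroups of order 4 are possible by Lagrange.
The subgroups of order 4 are: {(0,0), (0,3), (0,6), (0,9)}; {(0,0), (0,6), (2,0), (2,6)}; {(0,0), (0,6), (2,3), (2,9)}; {(0,0), (1,0), (2,0), (3,0)}; … (7 in all).
So G has 7 subgroups of order 4.

7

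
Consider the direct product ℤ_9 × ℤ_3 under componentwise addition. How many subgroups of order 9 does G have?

4

|G| = 27 and 9 | 27, so subgroups of order 9 are possible by Lagrange.
The subgroups of order 9 are: {(0,0), (0,1), (0,2), (3,0), (3,1), (3,2), (6,0), (6,1), (6,2)}; {(0,0), (1,0), (2,0), (3,0), (4,0), (5,0), (6,0), (7,0), (8,0)}; {(0,0), (1,1), (2,2), (3,0), (4,1), (5,2), (6,0), (7,1), (8,2)}; {(0,0), (1,2), (2,1), (3,0), (4,2), (5,1), (6,0), (7,2), (8,1)}.
So G has 4 subgroups of order 9.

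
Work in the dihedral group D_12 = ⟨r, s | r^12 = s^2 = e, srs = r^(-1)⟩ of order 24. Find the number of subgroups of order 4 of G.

7

|G| = 24 and 4 | 24, so subgroups of order 4 are possible by Lagrange.
The subgroups of order 4 are: {e, r^6, r^4s, r^10s}; {e, r^6, r^5s, r^11s}; {e, r^6, r^2s, r^8s}; {e, r^3, r^6, r^9}; … (7 in all).
So G has 7 subgroups of order 4.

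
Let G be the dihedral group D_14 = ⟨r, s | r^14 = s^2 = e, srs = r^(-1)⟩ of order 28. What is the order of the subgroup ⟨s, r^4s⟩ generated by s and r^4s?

14

|⟨s⟩| = 2 and |⟨r^4s⟩| = 2, so |H| is a multiple of lcm(2, 2) = 2 and divides |G| = 28.
Closing under the operation: H = {e, r^2, r^4, r^6, r^8, r^10, r^12, s, r^2s, r^4s, r^6s, r^8s, r^10s, r^12s}, so |H| = 14.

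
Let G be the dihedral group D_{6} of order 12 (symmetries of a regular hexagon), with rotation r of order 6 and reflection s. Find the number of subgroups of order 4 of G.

|G| = 12 and 4 | 12, so subgroups of order 4 are possible by Lagrange.
The subgroups of order 4 are: {e, r^3, r^2s, r^5s}; {e, r^3, s, r^3s}; {e, r^3, rs, r^4s}.
So G has 3 subgroups of order 4.

3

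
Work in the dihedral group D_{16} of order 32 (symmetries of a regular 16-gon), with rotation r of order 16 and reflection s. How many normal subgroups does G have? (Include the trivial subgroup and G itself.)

G has 36 subgroups. Checking conjugation-invariance by order — order 1: 1/1 normal; order 2: 1/17 normal; order 4: 1/9 normal; order 8: 1/5 normal; order 16: 3/3 normal; order 32: 1/1 normal.
Total normal subgroups: 8.

8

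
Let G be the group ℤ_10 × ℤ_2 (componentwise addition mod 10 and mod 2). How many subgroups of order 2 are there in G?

3

|G| = 20 and 2 | 20, so subgroups of order 2 are possible by Lagrange.
The subgroups of order 2 are: {(0,0), (0,1)}; {(0,0), (5,0)}; {(0,0), (5,1)}.
So G has 3 subgroups of order 2.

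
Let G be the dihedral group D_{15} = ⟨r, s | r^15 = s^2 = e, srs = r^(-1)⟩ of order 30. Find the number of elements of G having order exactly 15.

The elements of order 15 are: r, r^2, r^4, r^7, r^8, r^11, r^13, r^14.
That's 8.

8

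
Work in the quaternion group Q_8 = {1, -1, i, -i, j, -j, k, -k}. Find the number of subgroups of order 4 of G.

3

|G| = 8 and 4 | 8, so subgroups of order 4 are possible by Lagrange.
The subgroups of order 4 are: {1, -1, i, -i}; {1, -1, j, -j}; {1, -1, k, -k}.
So G has 3 subgroups of order 4.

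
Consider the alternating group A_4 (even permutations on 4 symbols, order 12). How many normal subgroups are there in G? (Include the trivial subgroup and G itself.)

G has 10 subgroups. Checking conjugation-invariance by order — order 1: 1/1 normal; order 2: 0/3 normal; order 3: 0/4 normal; order 4: 1/1 normal; order 12: 1/1 normal.
Total normal subgroups: 3.

3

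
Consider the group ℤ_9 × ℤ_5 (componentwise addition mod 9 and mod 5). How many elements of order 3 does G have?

An element (a,b) has order lcm(ord(a), ord(b)); count pairs with lcm equal to 3.
Enumerating gives 2 such elements.

2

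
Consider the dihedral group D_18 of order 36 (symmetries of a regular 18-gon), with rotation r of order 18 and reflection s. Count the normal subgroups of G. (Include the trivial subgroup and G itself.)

9

G has 45 subgroups. Checking conjugation-invariance by order — order 1: 1/1 normal; order 2: 1/19 normal; order 3: 1/1 normal; order 4: 0/9 normal; order 6: 1/7 normal; order 9: 1/1 normal; order 12: 0/3 normal; order 18: 3/3 normal; order 36: 1/1 normal.
Total normal subgroups: 9.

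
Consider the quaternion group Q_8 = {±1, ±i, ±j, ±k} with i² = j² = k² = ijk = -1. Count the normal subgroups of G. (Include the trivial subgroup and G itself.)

6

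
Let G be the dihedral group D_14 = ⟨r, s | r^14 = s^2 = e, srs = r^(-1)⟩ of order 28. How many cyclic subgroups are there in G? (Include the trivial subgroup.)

18

Each element a generates a cyclic subgroup ⟨a⟩; distinct elements may generate the same one (a cyclic group of order d has φ(d) generators).
Cyclic subgroups by order — order 1: 1; order 2: 15; order 7: 1; order 14: 1.
Total: 18.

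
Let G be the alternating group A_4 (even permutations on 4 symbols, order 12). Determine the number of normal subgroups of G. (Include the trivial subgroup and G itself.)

3

G has 10 subgroups. Checking conjugation-invariance by order — order 1: 1/1 normal; order 2: 0/3 normal; order 3: 0/4 normal; order 4: 1/1 normal; order 12: 1/1 normal.
Total normal subgroups: 3.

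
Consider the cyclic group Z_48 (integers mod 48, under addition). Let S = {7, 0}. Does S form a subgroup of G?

No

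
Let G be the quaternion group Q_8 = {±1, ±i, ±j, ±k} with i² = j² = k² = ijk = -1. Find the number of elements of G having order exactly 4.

6

The elements of order 4 are: i, -i, j, -j, k, -k.
That's 6.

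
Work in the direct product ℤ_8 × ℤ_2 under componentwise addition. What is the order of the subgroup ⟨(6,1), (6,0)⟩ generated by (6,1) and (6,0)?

8

|⟨(6,1)⟩| = 4 and |⟨(6,0)⟩| = 4, so |H| is a multiple of lcm(4, 4) = 4 and divides |G| = 16.
Closing under the operation: H = {(0,0), (0,1), (2,0), (2,1), (4,0), (4,1), (6,0), (6,1)}, so |H| = 8.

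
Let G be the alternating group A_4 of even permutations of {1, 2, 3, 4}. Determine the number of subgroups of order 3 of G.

|G| = 12 and 3 | 12, so subgroups of order 3 are possible by Lagrange.
The subgroups of order 3 are: {e, (1 2 3), (1 3 2)}; {e, (1 2 4), (1 4 2)}; {e, (1 3 4), (1 4 3)}; {e, (2 3 4), (2 4 3)}.
So G has 4 subgroups of order 3.

4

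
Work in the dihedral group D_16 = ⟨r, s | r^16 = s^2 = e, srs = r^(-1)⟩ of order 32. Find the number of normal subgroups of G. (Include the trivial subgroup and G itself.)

G has 36 subgroups. Checking conjugation-invariance by order — order 1: 1/1 normal; order 2: 1/17 normal; order 4: 1/9 normal; order 8: 1/5 normal; order 16: 3/3 normal; order 32: 1/1 normal.
Total normal subgroups: 8.

8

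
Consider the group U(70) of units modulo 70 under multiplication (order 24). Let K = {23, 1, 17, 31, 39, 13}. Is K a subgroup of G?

17 ∈ K but its inverse 33 ∉ K, so K is not a subgroup.

No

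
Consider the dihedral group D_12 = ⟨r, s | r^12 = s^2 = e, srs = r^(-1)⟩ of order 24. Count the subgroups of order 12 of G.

3

|G| = 24 and 12 | 24, so subgroups of order 12 are possible by Lagrange.
The subgroups of order 12 are: {e, r, r^2, r^3, r^4, r^5, r^6, r^7, r^8, r^9, r^10, r^11}; {e, r^2, r^4, r^6, r^8, r^10, s, r^2s, r^4s, r^6s, r^8s, r^10s}; {e, r^2, r^4, r^6, r^8, r^10, rs, r^3s, r^5s, r^7s, r^9s, r^11s}.
So G has 3 subgroups of order 12.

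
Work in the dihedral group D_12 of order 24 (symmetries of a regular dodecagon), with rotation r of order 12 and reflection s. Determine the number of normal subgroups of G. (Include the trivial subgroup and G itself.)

9

G has 34 subgroups. Checking conjugation-invariance by order — order 1: 1/1 normal; order 2: 1/13 normal; order 3: 1/1 normal; order 4: 1/7 normal; order 6: 1/5 normal; order 8: 0/3 normal; order 12: 3/3 normal; order 24: 1/1 normal.
Total normal subgroups: 9.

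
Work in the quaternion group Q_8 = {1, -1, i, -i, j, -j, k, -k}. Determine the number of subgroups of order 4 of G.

|G| = 8 and 4 | 8, so subgroups of order 4 are possible by Lagrange.
The subgroups of order 4 are: {1, -1, i, -i}; {1, -1, j, -j}; {1, -1, k, -k}.
So G has 3 subgroups of order 4.

3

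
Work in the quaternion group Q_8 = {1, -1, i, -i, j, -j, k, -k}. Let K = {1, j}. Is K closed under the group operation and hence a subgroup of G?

j ∈ K but its inverse -j ∉ K, so K is not a subgroup.

No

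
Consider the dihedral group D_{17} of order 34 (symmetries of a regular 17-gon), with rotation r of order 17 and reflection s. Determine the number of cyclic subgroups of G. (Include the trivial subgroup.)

A cyclic subgroup of order d is generated by each of its φ(d) elements of order d, so the cyclic subgroups of order d number (#elements of order d)/φ(d).
Cyclic subgroups by order — order 1: 1; order 2: 17; order 17: 1.
Total: 19.

19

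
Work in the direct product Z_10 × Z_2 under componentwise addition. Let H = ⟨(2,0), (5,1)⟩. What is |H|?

|⟨(2,0)⟩| = 5 and |⟨(5,1)⟩| = 2, so |H| is a multiple of lcm(5, 2) = 10 and divides |G| = 20.
Closing under the operation: H = {(0,0), (1,1), (2,0), (3,1), (4,0), (5,1), (6,0), (7,1), (8,0), (9,1)}, so |H| = 10.

10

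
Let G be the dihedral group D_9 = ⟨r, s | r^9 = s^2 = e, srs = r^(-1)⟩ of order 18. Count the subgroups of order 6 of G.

|G| = 18 and 6 | 18, so subgroups of order 6 are possible by Lagrange.
The subgroups of order 6 are: {e, r^3, r^6, r^2s, r^5s, r^8s}; {e, r^3, r^6, s, r^3s, r^6s}; {e, r^3, r^6, rs, r^4s, r^7s}.
So G has 3 subgroups of order 6.

3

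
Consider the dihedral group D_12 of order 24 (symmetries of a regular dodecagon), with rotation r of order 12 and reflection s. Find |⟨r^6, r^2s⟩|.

|⟨r^6⟩| = 2 and |⟨r^2s⟩| = 2, so |H| is a multiple of lcm(2, 2) = 2 and divides |G| = 24.
Closing under the operation: H = {e, r^6, r^2s, r^8s}, so |H| = 4.

4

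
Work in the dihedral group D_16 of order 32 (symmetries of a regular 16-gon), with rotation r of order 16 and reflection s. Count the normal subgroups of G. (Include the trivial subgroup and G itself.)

G has 36 subgroups. Checking conjugation-invariance by order — order 1: 1/1 normal; order 2: 1/17 normal; order 4: 1/9 normal; order 8: 1/5 normal; order 16: 3/3 normal; order 32: 1/1 normal.
Total normal subgroups: 8.

8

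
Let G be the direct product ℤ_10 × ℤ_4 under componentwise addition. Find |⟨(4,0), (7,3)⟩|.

|⟨(4,0)⟩| = 5 and |⟨(7,3)⟩| = 20, so |H| is a multiple of lcm(5, 20) = 20 and divides |G| = 40.
Closing under the operation: H = {(0,0), (0,2), (1,1), (1,3), (2,0), (2,2), (3,1), (3,3), (4,0), (4,2), (5,1), (5,3), (6,0), (6,2), (7,1), (7,3), (8,0), (8,2), (9,1), (9,3)}, so |H| = 20.

20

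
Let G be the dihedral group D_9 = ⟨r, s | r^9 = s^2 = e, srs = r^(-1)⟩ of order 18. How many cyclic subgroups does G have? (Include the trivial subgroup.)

12

Each element a generates a cyclic subgroup ⟨a⟩; distinct elements may generate the same one (a cyclic group of order d has φ(d) generators).
Cyclic subgroups by order — order 1: 1; order 2: 9; order 3: 1; order 9: 1.
Total: 12.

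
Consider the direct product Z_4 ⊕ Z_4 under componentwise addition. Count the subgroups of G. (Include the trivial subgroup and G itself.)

|G| = 16, so by Lagrange every subgroup order divides 16. Divisors: 1, 2, 4, 8, 16.
Subgroups by order — order 1: 1; order 2: 3; order 4: 7; order 8: 3; order 16: 1.
Total: 1 + 3 + 7 + 3 + 1 = 15.

15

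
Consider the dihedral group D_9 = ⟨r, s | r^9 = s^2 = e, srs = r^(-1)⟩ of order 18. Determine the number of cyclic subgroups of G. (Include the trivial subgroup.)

12

A cyclic subgroup of order d is generated by each of its φ(d) elements of order d, so the cyclic subgroups of order d number (#elements of order d)/φ(d).
Cyclic subgroups by order — order 1: 1; order 2: 9; order 3: 1; order 9: 1.
Total: 12.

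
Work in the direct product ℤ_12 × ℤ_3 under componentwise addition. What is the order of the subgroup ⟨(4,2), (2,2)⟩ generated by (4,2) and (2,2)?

|⟨(4,2)⟩| = 3 and |⟨(2,2)⟩| = 6, so |H| is a multiple of lcm(3, 6) = 6 and divides |G| = 36.
Closing under the operation: H = {(0,0), (0,1), (0,2), (2,0), (2,1), (2,2), (4,0), (4,1), (4,2), (6,0), (6,1), (6,2), (8,0), (8,1), (8,2), (10,0), (10,1), (10,2)}, so |H| = 18.

18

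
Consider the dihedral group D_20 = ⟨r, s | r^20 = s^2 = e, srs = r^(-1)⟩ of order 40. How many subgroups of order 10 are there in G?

5

|G| = 40 and 10 | 40, so subgroups of order 10 are possible by Lagrange.
The subgroups of order 10 are: {e, r^2, r^4, r^6, r^8, r^10, r^12, r^14, r^16, r^18}; {e, r^4, r^8, r^12, r^16, r^2s, r^6s, r^10s, r^14s, r^18s}; {e, r^4, r^8, r^12, r^16, r^3s, r^7s, r^11s, r^15s, r^19s}; {e, r^4, r^8, r^12, r^16, s, r^4s, r^8s, r^12s, r^16s}; … (5 in all).
So G has 5 subgroups of order 10.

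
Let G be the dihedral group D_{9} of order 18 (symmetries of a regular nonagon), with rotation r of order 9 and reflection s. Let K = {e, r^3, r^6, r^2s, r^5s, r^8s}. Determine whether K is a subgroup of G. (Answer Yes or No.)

Yes

|K| = 6 divides |G| = 18, consistent with Lagrange.
K contains the identity, every element's inverse is in K, and K is closed under ·: it is a subgroup.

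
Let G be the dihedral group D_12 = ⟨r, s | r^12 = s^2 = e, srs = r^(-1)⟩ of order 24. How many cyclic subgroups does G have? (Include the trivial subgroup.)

Each element a generates a cyclic subgroup ⟨a⟩; distinct elements may generate the same one (a cyclic group of order d has φ(d) generators).
Cyclic subgroups by order — order 1: 1; order 2: 13; order 3: 1; order 4: 1; order 6: 1; order 12: 1.
Total: 18.

18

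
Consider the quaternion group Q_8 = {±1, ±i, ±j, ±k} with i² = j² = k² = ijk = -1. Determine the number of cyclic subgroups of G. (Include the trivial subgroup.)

5

Each element a generates a cyclic subgroup ⟨a⟩; distinct elements may generate the same one (a cyclic group of order d has φ(d) generators).
Cyclic subgroups by order — order 1: 1; order 2: 1; order 4: 3.
Total: 5.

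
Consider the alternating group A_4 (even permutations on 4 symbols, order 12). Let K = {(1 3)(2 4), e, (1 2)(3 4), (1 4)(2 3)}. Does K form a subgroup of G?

|K| = 4 divides |G| = 12, consistent with Lagrange.
K contains the identity, every element's inverse is in K, and K is closed under ∘: it is a subgroup.

Yes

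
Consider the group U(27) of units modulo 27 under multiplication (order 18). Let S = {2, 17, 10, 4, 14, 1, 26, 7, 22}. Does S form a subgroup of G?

10 ∈ S but its inverse 19 ∉ S, so S is not a subgroup.

No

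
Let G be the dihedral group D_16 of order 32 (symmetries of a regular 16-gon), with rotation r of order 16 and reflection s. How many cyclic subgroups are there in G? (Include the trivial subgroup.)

21

A cyclic subgroup of order d is generated by each of its φ(d) elements of order d, so the cyclic subgroups of order d number (#elements of order d)/φ(d).
Cyclic subgroups by order — order 1: 1; order 2: 17; order 4: 1; order 8: 1; order 16: 1.
Total: 21.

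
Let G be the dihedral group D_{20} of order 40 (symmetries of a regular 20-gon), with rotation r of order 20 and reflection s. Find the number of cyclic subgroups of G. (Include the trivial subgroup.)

Each element a generates a cyclic subgroup ⟨a⟩; distinct elements may generate the same one (a cyclic group of order d has φ(d) generators).
Cyclic subgroups by order — order 1: 1; order 2: 21; order 4: 1; order 5: 1; order 10: 1; order 20: 1.
Total: 26.

26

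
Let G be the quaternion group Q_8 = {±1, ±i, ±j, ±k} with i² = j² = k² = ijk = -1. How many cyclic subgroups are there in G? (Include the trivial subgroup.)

Each element a generates a cyclic subgroup ⟨a⟩; distinct elements may generate the same one (a cyclic group of order d has φ(d) generators).
Cyclic subgroups by order — order 1: 1; order 2: 1; order 4: 3.
Total: 5.

5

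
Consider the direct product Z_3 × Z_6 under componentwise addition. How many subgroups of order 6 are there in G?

4

|G| = 18 and 6 | 18, so subgroups of order 6 are possible by Lagrange.
The subgroups of order 6 are: {(0,0), (0,1), (0,2), (0,3), (0,4), (0,5)}; {(0,0), (0,3), (1,0), (1,3), (2,0), (2,3)}; {(0,0), (0,3), (1,1), (1,4), (2,2), (2,5)}; {(0,0), (0,3), (1,2), (1,5), (2,1), (2,4)}.
So G has 4 subgroups of order 6.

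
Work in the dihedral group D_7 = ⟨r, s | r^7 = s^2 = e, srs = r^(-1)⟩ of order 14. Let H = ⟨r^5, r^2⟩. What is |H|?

|⟨r^5⟩| = 7 and |⟨r^2⟩| = 7, so |H| is a multiple of lcm(7, 7) = 7 and divides |G| = 14.
Closing under the operation: H = {e, r, r^2, r^3, r^4, r^5, r^6}, so |H| = 7.

7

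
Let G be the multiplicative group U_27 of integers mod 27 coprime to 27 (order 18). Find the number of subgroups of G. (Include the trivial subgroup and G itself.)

|G| = 18, so by Lagrange every subgroup order divides 18. Divisors: 1, 2, 3, 6, 9, 18.
Subgroups by order — order 1: 1; order 2: 1; order 3: 1; order 6: 1; order 9: 1; order 18: 1.
Total: 1 + 1 + 1 + 1 + 1 + 1 = 6.

6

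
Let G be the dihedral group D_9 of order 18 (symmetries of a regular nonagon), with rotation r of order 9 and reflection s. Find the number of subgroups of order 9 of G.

|G| = 18 and 9 | 18, so subgroups of order 9 are possible by Lagrange.
The subgroups of order 9 are: {e, r, r^2, r^3, r^4, r^5, r^6, r^7, r^8}.
So G has 1 subgroup of order 9.

1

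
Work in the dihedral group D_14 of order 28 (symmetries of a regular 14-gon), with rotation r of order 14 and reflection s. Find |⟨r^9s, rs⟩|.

|⟨r^9s⟩| = 2 and |⟨rs⟩| = 2, so |H| is a multiple of lcm(2, 2) = 2 and divides |G| = 28.
Closing under the operation: H = {e, r^2, r^4, r^6, r^8, r^10, r^12, rs, r^3s, r^5s, r^7s, r^9s, r^11s, r^13s}, so |H| = 14.

14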